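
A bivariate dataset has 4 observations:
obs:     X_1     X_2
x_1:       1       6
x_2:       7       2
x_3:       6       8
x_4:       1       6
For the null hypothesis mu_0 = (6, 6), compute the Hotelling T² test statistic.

Step 1 — sample mean vector:
  mean(X_1) = (1 + 7 + 6 + 1) / 4 = 15/4 = 3.75
  mean(X_2) = (6 + 2 + 8 + 6) / 4 = 22/4 = 5.5
  x̄ = (3.75, 5.5),  deviation x̄ - mu_0 = (3.75, 5.5) - (6, 6) = (-2.25, -0.5).

Step 2 — sample covariance matrix, S[i,j] = (1/(n-1)) · Σ_k (x_{k,i} - mean_i) · (x_{k,j} - mean_j), divisor n-1 = 3:
  S[X_1,X_1] = ((-2.75)·(-2.75) + (3.25)·(3.25) + (2.25)·(2.25) + (-2.75)·(-2.75)) / 3 = 30.75/3 = 10.25
  S[X_1,X_2] = ((-2.75)·(0.5) + (3.25)·(-3.5) + (2.25)·(2.5) + (-2.75)·(0.5)) / 3 = -8.5/3 = -2.8333
  S[X_2,X_2] = ((0.5)·(0.5) + (-3.5)·(-3.5) + (2.5)·(2.5) + (0.5)·(0.5)) / 3 = 19/3 = 6.3333
  S = [[10.25, -2.8333],
 [-2.8333, 6.3333]].

Step 3 — invert S. det(S) = 10.25·6.3333 - (-2.8333)² = 56.8889.
  S^{-1} = (1/det) · [[d, -b], [-b, a]] = [[0.1113, 0.0498],
 [0.0498, 0.1802]].

Step 4 — quadratic form (x̄ - mu_0)^T · S^{-1} · (x̄ - mu_0):
  S^{-1} · (x̄ - mu_0) = (-0.2754, -0.2021),
  (x̄ - mu_0)^T · [...] = (-2.25)·(-0.2754) + (-0.5)·(-0.2021) = 0.7207.

Step 5 — scale by n: T² = 4 · 0.7207 = 2.8828.

T² ≈ 2.8828


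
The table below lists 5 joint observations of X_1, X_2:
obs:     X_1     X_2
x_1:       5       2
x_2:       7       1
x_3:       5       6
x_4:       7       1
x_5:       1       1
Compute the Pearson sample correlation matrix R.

Step 1 — column means:
  mean(X_1) = (5 + 7 + 5 + 7 + 1) / 5 = 25/5 = 5
  mean(X_2) = (2 + 1 + 6 + 1 + 1) / 5 = 11/5 = 2.2

Step 2 — sample variances and covariances s[i,j] = (1/(n-1)) · Σ_k (x_{k,i} - mean_i) · (x_{k,j} - mean_j), with n-1 = 4:
  s[X_1,X_1] = ((0)·(0) + (2)·(2) + (0)·(0) + (2)·(2) + (-4)·(-4)) / 4 = 24/4 = 6
  s[X_1,X_2] = ((0)·(-0.2) + (2)·(-1.2) + (0)·(3.8) + (2)·(-1.2) + (-4)·(-1.2)) / 4 = 0/4 = 0
  s[X_2,X_2] = ((-0.2)·(-0.2) + (-1.2)·(-1.2) + (3.8)·(3.8) + (-1.2)·(-1.2) + (-1.2)·(-1.2)) / 4 = 18.8/4 = 4.7
  Sample standard deviations s_i = √(s[i,i]):
  s(X_1) = √(6) = 2.4495
  s(X_2) = √(4.7) = 2.1679

Step 3 — r_{ij} = s_{ij} / (s_i · s_j):
  r[X_1,X_1] = 1 (diagonal).
  r[X_1,X_2] = 0 / (2.4495 · 2.1679) = 0 / 5.3104 = 0
  r[X_2,X_2] = 1 (diagonal).

R is symmetric with unit diagonal. Assembling:

R = [[1, 0],
 [0, 1]]


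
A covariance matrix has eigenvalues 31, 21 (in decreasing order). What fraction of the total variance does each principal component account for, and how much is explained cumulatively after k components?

Step 1 — total variance = trace(Sigma) = Σ λ_i = 31 + 21 = 52.

Step 2 — fraction explained by component i = λ_i / Σ λ:
  PC1: 31/52 = 0.5962
  PC2: 21/52 = 0.4038

Step 3 — cumulative fraction after k components = (λ_1 + ... + λ_k) / Σ λ:
  k = 1: 31/52 = 0.5962
  k = 2: (31 + 21)/52 = 52/52 = 1

Summary (fraction, with percent):

explained: PC1 0.5962 (59.62%), PC2 0.4038 (40.38%);  cumulative: 0.5962, 1


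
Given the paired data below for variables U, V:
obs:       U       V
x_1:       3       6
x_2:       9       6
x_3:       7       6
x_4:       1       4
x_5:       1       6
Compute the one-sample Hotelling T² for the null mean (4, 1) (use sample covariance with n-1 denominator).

Step 1 — sample mean vector:
  mean(U) = (3 + 9 + 7 + 1 + 1) / 5 = 21/5 = 4.2
  mean(V) = (6 + 6 + 6 + 4 + 6) / 5 = 28/5 = 5.6
  x̄ = (4.2, 5.6),  deviation x̄ - mu_0 = (4.2, 5.6) - (4, 1) = (0.2, 4.6).

Step 2 — sample covariance matrix, S[i,j] = (1/(n-1)) · Σ_k (x_{k,i} - mean_i) · (x_{k,j} - mean_j), divisor n-1 = 4:
  S[U,U] = ((-1.2)·(-1.2) + (4.8)·(4.8) + (2.8)·(2.8) + (-3.2)·(-3.2) + (-3.2)·(-3.2)) / 4 = 52.8/4 = 13.2
  S[U,V] = ((-1.2)·(0.4) + (4.8)·(0.4) + (2.8)·(0.4) + (-3.2)·(-1.6) + (-3.2)·(0.4)) / 4 = 6.4/4 = 1.6
  S[V,V] = ((0.4)·(0.4) + (0.4)·(0.4) + (0.4)·(0.4) + (-1.6)·(-1.6) + (0.4)·(0.4)) / 4 = 3.2/4 = 0.8
  S = [[13.2, 1.6],
 [1.6, 0.8]].

Step 3 — invert S. det(S) = 13.2·0.8 - (1.6)² = 8.
  S^{-1} = (1/det) · [[d, -b], [-b, a]] = [[0.1, -0.2],
 [-0.2, 1.65]].

Step 4 — quadratic form (x̄ - mu_0)^T · S^{-1} · (x̄ - mu_0):
  S^{-1} · (x̄ - mu_0) = (-0.9, 7.55),
  (x̄ - mu_0)^T · [...] = (0.2)·(-0.9) + (4.6)·(7.55) = 34.55.

Step 5 — scale by n: T² = 5 · 34.55 = 172.75.

T² ≈ 172.75


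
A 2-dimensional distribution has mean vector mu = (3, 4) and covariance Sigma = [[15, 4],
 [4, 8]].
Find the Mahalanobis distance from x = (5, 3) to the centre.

Step 1 — centre the observation: (x - mu) = (2, -1).

Step 2 — invert Sigma. det(Sigma) = 15·8 - (4)² = 104.
  Sigma^{-1} = (1/det) · [[d, -b], [-b, a]] = [[0.0769, -0.0385],
 [-0.0385, 0.1442]].

Step 3 — form the quadratic (x - mu)^T · Sigma^{-1} · (x - mu):
  Sigma^{-1} · (x - mu) = (0.1923, -0.2212).
  (x - mu)^T · [Sigma^{-1} · (x - mu)] = (2)·(0.1923) + (-1)·(-0.2212) = 0.6058.

Step 4 — take square root: d = √(0.6058) ≈ 0.7783.

d(x, mu) = √(0.6058) ≈ 0.7783


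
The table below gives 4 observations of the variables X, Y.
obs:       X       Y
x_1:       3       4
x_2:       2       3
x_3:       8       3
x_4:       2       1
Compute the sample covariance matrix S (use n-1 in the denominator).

Step 1 — column means:
  mean(X) = (3 + 2 + 8 + 2) / 4 = 15/4 = 3.75
  mean(Y) = (4 + 3 + 3 + 1) / 4 = 11/4 = 2.75

Step 2 — sample covariance S[i,j] = (1/(n-1)) · Σ_k (x_{k,i} - mean_i) · (x_{k,j} - mean_j), with n-1 = 3.
  S[X,X] = ((-0.75)·(-0.75) + (-1.75)·(-1.75) + (4.25)·(4.25) + (-1.75)·(-1.75)) / 3 = 24.75/3 = 8.25
  S[X,Y] = ((-0.75)·(1.25) + (-1.75)·(0.25) + (4.25)·(0.25) + (-1.75)·(-1.75)) / 3 = 2.75/3 = 0.9167
  S[Y,Y] = ((1.25)·(1.25) + (0.25)·(0.25) + (0.25)·(0.25) + (-1.75)·(-1.75)) / 3 = 4.75/3 = 1.5833

S is symmetric (S[j,i] = S[i,j]). Assembling:

S = [[8.25, 0.9167],
 [0.9167, 1.5833]]


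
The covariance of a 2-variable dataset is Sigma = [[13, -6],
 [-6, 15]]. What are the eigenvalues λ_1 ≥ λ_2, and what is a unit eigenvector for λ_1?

Step 1 — characteristic polynomial of 2×2 Sigma:
  det(Sigma - λI) = λ² - trace · λ + det = 0.
  trace = 13 + 15 = 28, det = 13·15 - (-6)² = 159.
Step 2 — discriminant:
  Δ = trace² - 4·det = 784 - 636 = 148.
Step 3 — eigenvalues:
  λ = (trace ± √Δ)/2 = (28 ± 12.1655)/2,
  λ_1 = 20.0828,  λ_2 = 7.9172.

Step 4 — unit eigenvector for λ_1: solve (Sigma - λ_1 I)v = 0. First row:
  (13 - 20.0828)·v_x + (-6)·v_y = 0, i.e. (-7.0828)·v_x + (-6)·v_y = 0,
  so v ∝ (b, λ_1 - a) = (-6, 7.0828); multiply by -1 so the first entry is positive: u = (6, -7.0828).
  ||u|| = √((6)² + (-7.0828)²) = √(86.1655) ≈ 9.2825,
  v_1 = u/||u|| ≈ (0.6464, -0.763) (||v_1|| = 1).

λ_1 = 20.0828,  λ_2 = 7.9172;  v_1 ≈ (0.6464, -0.763)


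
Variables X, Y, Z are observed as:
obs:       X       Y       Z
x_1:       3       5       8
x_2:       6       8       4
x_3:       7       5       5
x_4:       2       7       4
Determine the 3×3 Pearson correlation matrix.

Step 1 — column means:
  mean(X) = (3 + 6 + 7 + 2) / 4 = 18/4 = 4.5
  mean(Y) = (5 + 8 + 5 + 7) / 4 = 25/4 = 6.25
  mean(Z) = (8 + 4 + 5 + 4) / 4 = 21/4 = 5.25

Step 2 — sample variances and covariances s[i,j] = (1/(n-1)) · Σ_k (x_{k,i} - mean_i) · (x_{k,j} - mean_j), with n-1 = 3:
  s[X,X] = ((-1.5)·(-1.5) + (1.5)·(1.5) + (2.5)·(2.5) + (-2.5)·(-2.5)) / 3 = 17/3 = 5.6667
  s[X,Y] = ((-1.5)·(-1.25) + (1.5)·(1.75) + (2.5)·(-1.25) + (-2.5)·(0.75)) / 3 = -0.5/3 = -0.1667
  s[X,Z] = ((-1.5)·(2.75) + (1.5)·(-1.25) + (2.5)·(-0.25) + (-2.5)·(-1.25)) / 3 = -3.5/3 = -1.1667
  s[Y,Y] = ((-1.25)·(-1.25) + (1.75)·(1.75) + (-1.25)·(-1.25) + (0.75)·(0.75)) / 3 = 6.75/3 = 2.25
  s[Y,Z] = ((-1.25)·(2.75) + (1.75)·(-1.25) + (-1.25)·(-0.25) + (0.75)·(-1.25)) / 3 = -6.25/3 = -2.0833
  s[Z,Z] = ((2.75)·(2.75) + (-1.25)·(-1.25) + (-0.25)·(-0.25) + (-1.25)·(-1.25)) / 3 = 10.75/3 = 3.5833
  Sample standard deviations s_i = √(s[i,i]):
  s(X) = √(5.6667) = 2.3805
  s(Y) = √(2.25) = 1.5
  s(Z) = √(3.5833) = 1.893

Step 3 — r_{ij} = s_{ij} / (s_i · s_j):
  r[X,X] = 1 (diagonal).
  r[X,Y] = -0.1667 / (2.3805 · 1.5) = -0.1667 / 3.5707 = -0.0467
  r[X,Z] = -1.1667 / (2.3805 · 1.893) = -1.1667 / 4.5062 = -0.2589
  r[Y,Y] = 1 (diagonal).
  r[Y,Z] = -2.0833 / (1.5 · 1.893) = -2.0833 / 2.8395 = -0.7337
  r[Z,Z] = 1 (diagonal).

R is symmetric with unit diagonal. Assembling:

R = [[1, -0.0467, -0.2589],
 [-0.0467, 1, -0.7337],
 [-0.2589, -0.7337, 1]]


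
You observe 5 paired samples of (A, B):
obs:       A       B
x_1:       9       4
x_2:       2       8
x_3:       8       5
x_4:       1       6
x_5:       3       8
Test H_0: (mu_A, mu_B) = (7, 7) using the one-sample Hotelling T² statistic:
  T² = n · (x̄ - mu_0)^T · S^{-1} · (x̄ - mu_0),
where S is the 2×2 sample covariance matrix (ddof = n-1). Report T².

Step 1 — sample mean vector:
  mean(A) = (9 + 2 + 8 + 1 + 3) / 5 = 23/5 = 4.6
  mean(B) = (4 + 8 + 5 + 6 + 8) / 5 = 31/5 = 6.2
  x̄ = (4.6, 6.2),  deviation x̄ - mu_0 = (4.6, 6.2) - (7, 7) = (-2.4, -0.8).

Step 2 — sample covariance matrix, S[i,j] = (1/(n-1)) · Σ_k (x_{k,i} - mean_i) · (x_{k,j} - mean_j), divisor n-1 = 4:
  S[A,A] = ((4.4)·(4.4) + (-2.6)·(-2.6) + (3.4)·(3.4) + (-3.6)·(-3.6) + (-1.6)·(-1.6)) / 4 = 53.2/4 = 13.3
  S[A,B] = ((4.4)·(-2.2) + (-2.6)·(1.8) + (3.4)·(-1.2) + (-3.6)·(-0.2) + (-1.6)·(1.8)) / 4 = -20.6/4 = -5.15
  S[B,B] = ((-2.2)·(-2.2) + (1.8)·(1.8) + (-1.2)·(-1.2) + (-0.2)·(-0.2) + (1.8)·(1.8)) / 4 = 12.8/4 = 3.2
  S = [[13.3, -5.15],
 [-5.15, 3.2]].

Step 3 — invert S. det(S) = 13.3·3.2 - (-5.15)² = 16.0375.
  S^{-1} = (1/det) · [[d, -b], [-b, a]] = [[0.1995, 0.3211],
 [0.3211, 0.8293]].

Step 4 — quadratic form (x̄ - mu_0)^T · S^{-1} · (x̄ - mu_0):
  S^{-1} · (x̄ - mu_0) = (-0.7358, -1.4341),
  (x̄ - mu_0)^T · [...] = (-2.4)·(-0.7358) + (-0.8)·(-1.4341) = 2.9132.

Step 5 — scale by n: T² = 5 · 2.9132 = 14.5659.

T² ≈ 14.5659


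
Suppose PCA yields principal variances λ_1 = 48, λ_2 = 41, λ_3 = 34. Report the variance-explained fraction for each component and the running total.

Step 1 — total variance = trace(Sigma) = Σ λ_i = 48 + 41 + 34 = 123.

Step 2 — fraction explained by component i = λ_i / Σ λ:
  PC1: 48/123 = 0.3902
  PC2: 41/123 = 0.3333
  PC3: 34/123 = 0.2764

Step 3 — cumulative fraction after k components = (λ_1 + ... + λ_k) / Σ λ:
  k = 1: 48/123 = 0.3902
  k = 2: (48 + 41)/123 = 89/123 = 0.7236
  k = 3: (48 + 41 + 34)/123 = 123/123 = 1

Summary (fraction, with percent):

explained: PC1 0.3902 (39.02%), PC2 0.3333 (33.33%), PC3 0.2764 (27.64%);  cumulative: 0.3902, 0.7236, 1


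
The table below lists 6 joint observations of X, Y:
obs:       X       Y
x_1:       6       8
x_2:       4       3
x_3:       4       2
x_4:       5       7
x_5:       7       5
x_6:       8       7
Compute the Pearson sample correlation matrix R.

Step 1 — column means:
  mean(X) = (6 + 4 + 4 + 5 + 7 + 8) / 6 = 34/6 = 5.6667
  mean(Y) = (8 + 3 + 2 + 7 + 5 + 7) / 6 = 32/6 = 5.3333

Step 2 — sample variances and covariances s[i,j] = (1/(n-1)) · Σ_k (x_{k,i} - mean_i) · (x_{k,j} - mean_j), with n-1 = 5:
  s[X,X] = ((0.3333)·(0.3333) + (-1.6667)·(-1.6667) + (-1.6667)·(-1.6667) + (-0.6667)·(-0.6667) + (1.3333)·(1.3333) + (2.3333)·(2.3333)) / 5 = 13.3333/5 = 2.6667
  s[X,Y] = ((0.3333)·(2.6667) + (-1.6667)·(-2.3333) + (-1.6667)·(-3.3333) + (-0.6667)·(1.6667) + (1.3333)·(-0.3333) + (2.3333)·(1.6667)) / 5 = 12.6667/5 = 2.5333
  s[Y,Y] = ((2.6667)·(2.6667) + (-2.3333)·(-2.3333) + (-3.3333)·(-3.3333) + (1.6667)·(1.6667) + (-0.3333)·(-0.3333) + (1.6667)·(1.6667)) / 5 = 29.3333/5 = 5.8667
  Sample standard deviations s_i = √(s[i,i]):
  s(X) = √(2.6667) = 1.633
  s(Y) = √(5.8667) = 2.4221

Step 3 — r_{ij} = s_{ij} / (s_i · s_j):
  r[X,X] = 1 (diagonal).
  r[X,Y] = 2.5333 / (1.633 · 2.4221) = 2.5333 / 3.9553 = 0.6405
  r[Y,Y] = 1 (diagonal).

R is symmetric with unit diagonal. Assembling:

R = [[1, 0.6405],
 [0.6405, 1]]


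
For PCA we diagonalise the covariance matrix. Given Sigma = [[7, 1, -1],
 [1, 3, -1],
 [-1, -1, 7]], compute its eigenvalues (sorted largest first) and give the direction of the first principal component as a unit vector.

Step 1 — characteristic polynomial p(λ) = det(λI - Sigma) = λ³ - tr·λ² + c_1·λ - det, where tr = trace, c_1 = sum of the principal 2×2 minors, det = det(Sigma):
  tr = 7 + 3 + 7 = 17,
  c_1 = (7·3 - (1)²) + (7·7 - (-1)²) + (3·7 - (-1)²) = 20 + 48 + 20 = 88,
  det = 7·(3·7 - (-1)²) - (1)·((1)·7 - (-1)·(-1)) + (-1)·((1)·(-1) - 3·(-1)) = 7·(20) - (1)·(6) + (-1)·(2) = 132.
  So p(λ) = λ³ - 17λ² + 88λ - 132.
Step 2 — look for an integer root (rational root theorem: any rational root is an integer divisor of 132). Testing λ = 6:
  p(6) = 216 - 612 + 528 - 132 = 0  ✓
  Dividing out (λ - 6): p(λ) = (λ - 6)(λ² - 11λ + 22).
Step 3 — remaining eigenvalues from the quadratic λ² - 11λ + 22 = 0:
  Δ = 11² - 4·22 = 121 - 88 = 33,  λ = (11 ± √33)/2 = (11 ± 5.7446)/2 ≈ 8.3723 or 2.6277.
  Sorted: λ_1 = 8.3723,  λ_2 = 6,  λ_3 = 2.6277  (check: sum = 17 = tr ✓).

Step 4 — unit eigenvector for λ_1 ≈ 8.3723: v spans the null space of (Sigma - λ_1 I), whose rows are
  r_1 = (-1.3723, 1, -1),  r_2 = (1, -5.3723, -1),  r_3 = (-1, -1, -1.3723).
  v is orthogonal to every row, so take v ∝ r_1 × r_2 = ((1)·(-1) - (-1)·(-5.3723), (-1)·(1) - (-1.3723)·(-1), (-1.3723)·(-5.3723) - (1)·(1)) ≈ (-6.3723, -2.3723, 6.3723).
  Rescale (multiply by -1 so the first nonzero entry is positive): u = (6.3723, 2.3723, -6.3723).
  ||u|| = √((6.3723)² + (2.3723)² + (-6.3723)²) = √(86.8397) ≈ 9.3188,  v_1 = u/||u|| ≈ (0.6838, 0.2546, -0.6838) (||v_1|| = 1).

λ_1 = 8.3723,  λ_2 = 6,  λ_3 = 2.6277;  v_1 ≈ (0.6838, 0.2546, -0.6838)


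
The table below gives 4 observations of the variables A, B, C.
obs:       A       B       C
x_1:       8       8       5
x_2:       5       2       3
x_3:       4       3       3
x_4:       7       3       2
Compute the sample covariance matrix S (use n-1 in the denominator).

Step 1 — column means:
  mean(A) = (8 + 5 + 4 + 7) / 4 = 24/4 = 6
  mean(B) = (8 + 2 + 3 + 3) / 4 = 16/4 = 4
  mean(C) = (5 + 3 + 3 + 2) / 4 = 13/4 = 3.25

Step 2 — sample covariance S[i,j] = (1/(n-1)) · Σ_k (x_{k,i} - mean_i) · (x_{k,j} - mean_j), with n-1 = 3.
  S[A,A] = ((2)·(2) + (-1)·(-1) + (-2)·(-2) + (1)·(1)) / 3 = 10/3 = 3.3333
  S[A,B] = ((2)·(4) + (-1)·(-2) + (-2)·(-1) + (1)·(-1)) / 3 = 11/3 = 3.6667
  S[A,C] = ((2)·(1.75) + (-1)·(-0.25) + (-2)·(-0.25) + (1)·(-1.25)) / 3 = 3/3 = 1
  S[B,B] = ((4)·(4) + (-2)·(-2) + (-1)·(-1) + (-1)·(-1)) / 3 = 22/3 = 7.3333
  S[B,C] = ((4)·(1.75) + (-2)·(-0.25) + (-1)·(-0.25) + (-1)·(-1.25)) / 3 = 9/3 = 3
  S[C,C] = ((1.75)·(1.75) + (-0.25)·(-0.25) + (-0.25)·(-0.25) + (-1.25)·(-1.25)) / 3 = 4.75/3 = 1.5833

S is symmetric (S[j,i] = S[i,j]). Assembling:

S = [[3.3333, 3.6667, 1],
 [3.6667, 7.3333, 3],
 [1, 3, 1.5833]]


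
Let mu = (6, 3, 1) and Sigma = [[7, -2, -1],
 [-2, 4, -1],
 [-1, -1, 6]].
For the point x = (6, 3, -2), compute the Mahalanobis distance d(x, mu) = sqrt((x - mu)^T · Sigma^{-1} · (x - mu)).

Step 1 — centre the observation: (x - mu) = (0, 0, -3).

Step 2 — invert Sigma (cofactor / det for 3×3, or solve directly):
  Sigma^{-1} = [[0.1783, 0.1008, 0.0465],
 [0.1008, 0.3178, 0.0698],
 [0.0465, 0.0698, 0.186]].

Step 3 — form the quadratic (x - mu)^T · Sigma^{-1} · (x - mu):
  Sigma^{-1} · (x - mu) = (-0.1395, -0.2093, -0.5581).
  (x - mu)^T · [Sigma^{-1} · (x - mu)] = (0)·(-0.1395) + (0)·(-0.2093) + (-3)·(-0.5581) = 1.6744.

Step 4 — take square root: d = √(1.6744) ≈ 1.294.

d(x, mu) = √(1.6744) ≈ 1.294


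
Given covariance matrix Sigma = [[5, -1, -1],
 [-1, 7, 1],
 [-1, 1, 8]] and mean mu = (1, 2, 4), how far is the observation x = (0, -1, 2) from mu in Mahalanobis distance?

Step 1 — centre the observation: (x - mu) = (-1, -3, -2).

Step 2 — invert Sigma (cofactor / det for 3×3, or solve directly):
  Sigma^{-1} = [[0.2099, 0.0267, 0.0229],
 [0.0267, 0.1489, -0.0153],
 [0.0229, -0.0153, 0.1298]].

Step 3 — form the quadratic (x - mu)^T · Sigma^{-1} · (x - mu):
  Sigma^{-1} · (x - mu) = (-0.3359, -0.4427, -0.2366).
  (x - mu)^T · [Sigma^{-1} · (x - mu)] = (-1)·(-0.3359) + (-3)·(-0.4427) + (-2)·(-0.2366) = 2.1374.

Step 4 — take square root: d = √(2.1374) ≈ 1.462.

d(x, mu) = √(2.1374) ≈ 1.462


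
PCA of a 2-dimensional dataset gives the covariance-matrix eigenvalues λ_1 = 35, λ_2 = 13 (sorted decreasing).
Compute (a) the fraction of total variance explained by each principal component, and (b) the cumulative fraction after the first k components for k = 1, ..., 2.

Step 1 — total variance = trace(Sigma) = Σ λ_i = 35 + 13 = 48.

Step 2 — fraction explained by component i = λ_i / Σ λ:
  PC1: 35/48 = 0.7292
  PC2: 13/48 = 0.2708

Step 3 — cumulative fraction after k components = (λ_1 + ... + λ_k) / Σ λ:
  k = 1: 35/48 = 0.7292
  k = 2: (35 + 13)/48 = 48/48 = 1

Summary (fraction, with percent):

explained: PC1 0.7292 (72.92%), PC2 0.2708 (27.08%);  cumulative: 0.7292, 1


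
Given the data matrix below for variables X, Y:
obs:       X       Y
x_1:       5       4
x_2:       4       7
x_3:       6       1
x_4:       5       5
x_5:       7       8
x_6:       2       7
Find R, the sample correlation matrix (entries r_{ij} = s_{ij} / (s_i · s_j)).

Step 1 — column means:
  mean(X) = (5 + 4 + 6 + 5 + 7 + 2) / 6 = 29/6 = 4.8333
  mean(Y) = (4 + 7 + 1 + 5 + 8 + 7) / 6 = 32/6 = 5.3333

Step 2 — sample variances and covariances s[i,j] = (1/(n-1)) · Σ_k (x_{k,i} - mean_i) · (x_{k,j} - mean_j), with n-1 = 5:
  s[X,X] = ((0.1667)·(0.1667) + (-0.8333)·(-0.8333) + (1.1667)·(1.1667) + (0.1667)·(0.1667) + (2.1667)·(2.1667) + (-2.8333)·(-2.8333)) / 5 = 14.8333/5 = 2.9667
  s[X,Y] = ((0.1667)·(-1.3333) + (-0.8333)·(1.6667) + (1.1667)·(-4.3333) + (0.1667)·(-0.3333) + (2.1667)·(2.6667) + (-2.8333)·(1.6667)) / 5 = -5.6667/5 = -1.1333
  s[Y,Y] = ((-1.3333)·(-1.3333) + (1.6667)·(1.6667) + (-4.3333)·(-4.3333) + (-0.3333)·(-0.3333) + (2.6667)·(2.6667) + (1.6667)·(1.6667)) / 5 = 33.3333/5 = 6.6667
  Sample standard deviations s_i = √(s[i,i]):
  s(X) = √(2.9667) = 1.7224
  s(Y) = √(6.6667) = 2.582

Step 3 — r_{ij} = s_{ij} / (s_i · s_j):
  r[X,X] = 1 (diagonal).
  r[X,Y] = -1.1333 / (1.7224 · 2.582) = -1.1333 / 4.4472 = -0.2548
  r[Y,Y] = 1 (diagonal).

R is symmetric with unit diagonal. Assembling:

R = [[1, -0.2548],
 [-0.2548, 1]]


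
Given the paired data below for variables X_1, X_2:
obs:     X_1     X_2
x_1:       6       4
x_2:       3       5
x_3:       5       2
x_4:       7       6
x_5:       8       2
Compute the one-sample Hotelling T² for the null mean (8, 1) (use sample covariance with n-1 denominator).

Step 1 — sample mean vector:
  mean(X_1) = (6 + 3 + 5 + 7 + 8) / 5 = 29/5 = 5.8
  mean(X_2) = (4 + 5 + 2 + 6 + 2) / 5 = 19/5 = 3.8
  x̄ = (5.8, 3.8),  deviation x̄ - mu_0 = (5.8, 3.8) - (8, 1) = (-2.2, 2.8).

Step 2 — sample covariance matrix, S[i,j] = (1/(n-1)) · Σ_k (x_{k,i} - mean_i) · (x_{k,j} - mean_j), divisor n-1 = 4:
  S[X_1,X_1] = ((0.2)·(0.2) + (-2.8)·(-2.8) + (-0.8)·(-0.8) + (1.2)·(1.2) + (2.2)·(2.2)) / 4 = 14.8/4 = 3.7
  S[X_1,X_2] = ((0.2)·(0.2) + (-2.8)·(1.2) + (-0.8)·(-1.8) + (1.2)·(2.2) + (2.2)·(-1.8)) / 4 = -3.2/4 = -0.8
  S[X_2,X_2] = ((0.2)·(0.2) + (1.2)·(1.2) + (-1.8)·(-1.8) + (2.2)·(2.2) + (-1.8)·(-1.8)) / 4 = 12.8/4 = 3.2
  S = [[3.7, -0.8],
 [-0.8, 3.2]].

Step 3 — invert S. det(S) = 3.7·3.2 - (-0.8)² = 11.2.
  S^{-1} = (1/det) · [[d, -b], [-b, a]] = [[0.2857, 0.0714],
 [0.0714, 0.3304]].

Step 4 — quadratic form (x̄ - mu_0)^T · S^{-1} · (x̄ - mu_0):
  S^{-1} · (x̄ - mu_0) = (-0.4286, 0.7679),
  (x̄ - mu_0)^T · [...] = (-2.2)·(-0.4286) + (2.8)·(0.7679) = 3.0929.

Step 5 — scale by n: T² = 5 · 3.0929 = 15.4643.

T² ≈ 15.4643


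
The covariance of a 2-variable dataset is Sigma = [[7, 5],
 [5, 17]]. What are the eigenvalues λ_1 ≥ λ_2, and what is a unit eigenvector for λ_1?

Step 1 — characteristic polynomial of 2×2 Sigma:
  det(Sigma - λI) = λ² - trace · λ + det = 0.
  trace = 7 + 17 = 24, det = 7·17 - (5)² = 94.
Step 2 — discriminant:
  Δ = trace² - 4·det = 576 - 376 = 200.
Step 3 — eigenvalues:
  λ = (trace ± √Δ)/2 = (24 ± 14.1421)/2,
  λ_1 = 19.0711,  λ_2 = 4.9289.

Step 4 — unit eigenvector for λ_1: solve (Sigma - λ_1 I)v = 0. First row:
  (7 - 19.0711)·v_x + (5)·v_y = 0, i.e. (-12.0711)·v_x + (5)·v_y = 0,
  so v ∝ (b, λ_1 - a) = (5, 12.0711) = u.
  ||u|| = √((5)² + (12.0711)²) = √(170.7107) ≈ 13.0656,
  v_1 = u/||u|| ≈ (0.3827, 0.9239) (||v_1|| = 1).

λ_1 = 19.0711,  λ_2 = 4.9289;  v_1 ≈ (0.3827, 0.9239)


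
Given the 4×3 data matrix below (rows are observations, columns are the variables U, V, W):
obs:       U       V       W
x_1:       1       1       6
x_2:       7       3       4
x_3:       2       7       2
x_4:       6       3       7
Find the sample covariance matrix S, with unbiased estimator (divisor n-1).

Step 1 — column means:
  mean(U) = (1 + 7 + 2 + 6) / 4 = 16/4 = 4
  mean(V) = (1 + 3 + 7 + 3) / 4 = 14/4 = 3.5
  mean(W) = (6 + 4 + 2 + 7) / 4 = 19/4 = 4.75

Step 2 — sample covariance S[i,j] = (1/(n-1)) · Σ_k (x_{k,i} - mean_i) · (x_{k,j} - mean_j), with n-1 = 3.
  S[U,U] = ((-3)·(-3) + (3)·(3) + (-2)·(-2) + (2)·(2)) / 3 = 26/3 = 8.6667
  S[U,V] = ((-3)·(-2.5) + (3)·(-0.5) + (-2)·(3.5) + (2)·(-0.5)) / 3 = -2/3 = -0.6667
  S[U,W] = ((-3)·(1.25) + (3)·(-0.75) + (-2)·(-2.75) + (2)·(2.25)) / 3 = 4/3 = 1.3333
  S[V,V] = ((-2.5)·(-2.5) + (-0.5)·(-0.5) + (3.5)·(3.5) + (-0.5)·(-0.5)) / 3 = 19/3 = 6.3333
  S[V,W] = ((-2.5)·(1.25) + (-0.5)·(-0.75) + (3.5)·(-2.75) + (-0.5)·(2.25)) / 3 = -13.5/3 = -4.5
  S[W,W] = ((1.25)·(1.25) + (-0.75)·(-0.75) + (-2.75)·(-2.75) + (2.25)·(2.25)) / 3 = 14.75/3 = 4.9167

S is symmetric (S[j,i] = S[i,j]). Assembling:

S = [[8.6667, -0.6667, 1.3333],
 [-0.6667, 6.3333, -4.5],
 [1.3333, -4.5, 4.9167]]


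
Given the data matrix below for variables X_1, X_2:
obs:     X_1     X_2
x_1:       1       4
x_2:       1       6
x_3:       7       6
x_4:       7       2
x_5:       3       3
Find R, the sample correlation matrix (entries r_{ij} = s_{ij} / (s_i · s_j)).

Step 1 — column means:
  mean(X_1) = (1 + 1 + 7 + 7 + 3) / 5 = 19/5 = 3.8
  mean(X_2) = (4 + 6 + 6 + 2 + 3) / 5 = 21/5 = 4.2

Step 2 — sample variances and covariances s[i,j] = (1/(n-1)) · Σ_k (x_{k,i} - mean_i) · (x_{k,j} - mean_j), with n-1 = 4:
  s[X_1,X_1] = ((-2.8)·(-2.8) + (-2.8)·(-2.8) + (3.2)·(3.2) + (3.2)·(3.2) + (-0.8)·(-0.8)) / 4 = 36.8/4 = 9.2
  s[X_1,X_2] = ((-2.8)·(-0.2) + (-2.8)·(1.8) + (3.2)·(1.8) + (3.2)·(-2.2) + (-0.8)·(-1.2)) / 4 = -4.8/4 = -1.2
  s[X_2,X_2] = ((-0.2)·(-0.2) + (1.8)·(1.8) + (1.8)·(1.8) + (-2.2)·(-2.2) + (-1.2)·(-1.2)) / 4 = 12.8/4 = 3.2
  Sample standard deviations s_i = √(s[i,i]):
  s(X_1) = √(9.2) = 3.0332
  s(X_2) = √(3.2) = 1.7889

Step 3 — r_{ij} = s_{ij} / (s_i · s_j):
  r[X_1,X_1] = 1 (diagonal).
  r[X_1,X_2] = -1.2 / (3.0332 · 1.7889) = -1.2 / 5.4259 = -0.2212
  r[X_2,X_2] = 1 (diagonal).

R is symmetric with unit diagonal. Assembling:

R = [[1, -0.2212],
 [-0.2212, 1]]


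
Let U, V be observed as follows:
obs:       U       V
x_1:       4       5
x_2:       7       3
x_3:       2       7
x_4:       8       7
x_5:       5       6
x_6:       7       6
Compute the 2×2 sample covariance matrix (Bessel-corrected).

Step 1 — column means:
  mean(U) = (4 + 7 + 2 + 8 + 5 + 7) / 6 = 33/6 = 5.5
  mean(V) = (5 + 3 + 7 + 7 + 6 + 6) / 6 = 34/6 = 5.6667

Step 2 — sample covariance S[i,j] = (1/(n-1)) · Σ_k (x_{k,i} - mean_i) · (x_{k,j} - mean_j), with n-1 = 5.
  S[U,U] = ((-1.5)·(-1.5) + (1.5)·(1.5) + (-3.5)·(-3.5) + (2.5)·(2.5) + (-0.5)·(-0.5) + (1.5)·(1.5)) / 5 = 25.5/5 = 5.1
  S[U,V] = ((-1.5)·(-0.6667) + (1.5)·(-2.6667) + (-3.5)·(1.3333) + (2.5)·(1.3333) + (-0.5)·(0.3333) + (1.5)·(0.3333)) / 5 = -4/5 = -0.8
  S[V,V] = ((-0.6667)·(-0.6667) + (-2.6667)·(-2.6667) + (1.3333)·(1.3333) + (1.3333)·(1.3333) + (0.3333)·(0.3333) + (0.3333)·(0.3333)) / 5 = 11.3333/5 = 2.2667

S is symmetric (S[j,i] = S[i,j]). Assembling:

S = [[5.1, -0.8],
 [-0.8, 2.2667]]


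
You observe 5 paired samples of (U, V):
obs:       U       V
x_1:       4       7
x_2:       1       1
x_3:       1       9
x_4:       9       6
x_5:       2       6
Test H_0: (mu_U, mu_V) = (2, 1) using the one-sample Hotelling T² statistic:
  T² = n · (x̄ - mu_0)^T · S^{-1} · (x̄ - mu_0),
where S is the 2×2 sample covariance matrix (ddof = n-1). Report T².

Step 1 — sample mean vector:
  mean(U) = (4 + 1 + 1 + 9 + 2) / 5 = 17/5 = 3.4
  mean(V) = (7 + 1 + 9 + 6 + 6) / 5 = 29/5 = 5.8
  x̄ = (3.4, 5.8),  deviation x̄ - mu_0 = (3.4, 5.8) - (2, 1) = (1.4, 4.8).

Step 2 — sample covariance matrix, S[i,j] = (1/(n-1)) · Σ_k (x_{k,i} - mean_i) · (x_{k,j} - mean_j), divisor n-1 = 4:
  S[U,U] = ((0.6)·(0.6) + (-2.4)·(-2.4) + (-2.4)·(-2.4) + (5.6)·(5.6) + (-1.4)·(-1.4)) / 4 = 45.2/4 = 11.3
  S[U,V] = ((0.6)·(1.2) + (-2.4)·(-4.8) + (-2.4)·(3.2) + (5.6)·(0.2) + (-1.4)·(0.2)) / 4 = 5.4/4 = 1.35
  S[V,V] = ((1.2)·(1.2) + (-4.8)·(-4.8) + (3.2)·(3.2) + (0.2)·(0.2) + (0.2)·(0.2)) / 4 = 34.8/4 = 8.7
  S = [[11.3, 1.35],
 [1.35, 8.7]].

Step 3 — invert S. det(S) = 11.3·8.7 - (1.35)² = 96.4875.
  S^{-1} = (1/det) · [[d, -b], [-b, a]] = [[0.0902, -0.014],
 [-0.014, 0.1171]].

Step 4 — quadratic form (x̄ - mu_0)^T · S^{-1} · (x̄ - mu_0):
  S^{-1} · (x̄ - mu_0) = (0.0591, 0.5426),
  (x̄ - mu_0)^T · [...] = (1.4)·(0.0591) + (4.8)·(0.5426) = 2.687.

Step 5 — scale by n: T² = 5 · 2.687 = 13.4349.

T² ≈ 13.4349


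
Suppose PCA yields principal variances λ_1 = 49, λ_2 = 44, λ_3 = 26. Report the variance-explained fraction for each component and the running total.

Step 1 — total variance = trace(Sigma) = Σ λ_i = 49 + 44 + 26 = 119.

Step 2 — fraction explained by component i = λ_i / Σ λ:
  PC1: 49/119 = 0.4118
  PC2: 44/119 = 0.3697
  PC3: 26/119 = 0.2185

Step 3 — cumulative fraction after k components = (λ_1 + ... + λ_k) / Σ λ:
  k = 1: 49/119 = 0.4118
  k = 2: (49 + 44)/119 = 93/119 = 0.7815
  k = 3: (49 + 44 + 26)/119 = 119/119 = 1

Summary (fraction, with percent):

explained: PC1 0.4118 (41.18%), PC2 0.3697 (36.97%), PC3 0.2185 (21.85%);  cumulative: 0.4118, 0.7815, 1


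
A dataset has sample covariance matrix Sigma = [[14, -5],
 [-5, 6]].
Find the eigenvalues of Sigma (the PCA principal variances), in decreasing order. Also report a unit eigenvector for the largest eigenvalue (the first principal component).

Step 1 — characteristic polynomial of 2×2 Sigma:
  det(Sigma - λI) = λ² - trace · λ + det = 0.
  trace = 14 + 6 = 20, det = 14·6 - (-5)² = 59.
Step 2 — discriminant:
  Δ = trace² - 4·det = 400 - 236 = 164.
Step 3 — eigenvalues:
  λ = (trace ± √Δ)/2 = (20 ± 12.8062)/2,
  λ_1 = 16.4031,  λ_2 = 3.5969.

Step 4 — unit eigenvector for λ_1: solve (Sigma - λ_1 I)v = 0. First row:
  (14 - 16.4031)·v_x + (-5)·v_y = 0, i.e. (-2.4031)·v_x + (-5)·v_y = 0,
  so v ∝ (b, λ_1 - a) = (-5, 2.4031); multiply by -1 so the first entry is positive: u = (5, -2.4031).
  ||u|| = √((5)² + (-2.4031)²) = √(30.775) ≈ 5.5475,
  v_1 = u/||u|| ≈ (0.9013, -0.4332) (||v_1|| = 1).

λ_1 = 16.4031,  λ_2 = 3.5969;  v_1 ≈ (0.9013, -0.4332)


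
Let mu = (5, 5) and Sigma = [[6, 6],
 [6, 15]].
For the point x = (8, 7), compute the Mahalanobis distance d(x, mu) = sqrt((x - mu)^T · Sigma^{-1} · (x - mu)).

Step 1 — centre the observation: (x - mu) = (3, 2).

Step 2 — invert Sigma. det(Sigma) = 6·15 - (6)² = 54.
  Sigma^{-1} = (1/det) · [[d, -b], [-b, a]] = [[0.2778, -0.1111],
 [-0.1111, 0.1111]].

Step 3 — form the quadratic (x - mu)^T · Sigma^{-1} · (x - mu):
  Sigma^{-1} · (x - mu) = (0.6111, -0.1111).
  (x - mu)^T · [Sigma^{-1} · (x - mu)] = (3)·(0.6111) + (2)·(-0.1111) = 1.6111.

Step 4 — take square root: d = √(1.6111) ≈ 1.2693.

d(x, mu) = √(1.6111) ≈ 1.2693


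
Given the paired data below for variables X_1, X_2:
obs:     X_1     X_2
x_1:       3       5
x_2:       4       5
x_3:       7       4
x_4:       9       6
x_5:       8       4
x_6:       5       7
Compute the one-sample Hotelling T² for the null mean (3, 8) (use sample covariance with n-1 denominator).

Step 1 — sample mean vector:
  mean(X_1) = (3 + 4 + 7 + 9 + 8 + 5) / 6 = 36/6 = 6
  mean(X_2) = (5 + 5 + 4 + 6 + 4 + 7) / 6 = 31/6 = 5.1667
  x̄ = (6, 5.1667),  deviation x̄ - mu_0 = (6, 5.1667) - (3, 8) = (3, -2.8333).

Step 2 — sample covariance matrix, S[i,j] = (1/(n-1)) · Σ_k (x_{k,i} - mean_i) · (x_{k,j} - mean_j), divisor n-1 = 5:
  S[X_1,X_1] = ((-3)·(-3) + (-2)·(-2) + (1)·(1) + (3)·(3) + (2)·(2) + (-1)·(-1)) / 5 = 28/5 = 5.6
  S[X_1,X_2] = ((-3)·(-0.1667) + (-2)·(-0.1667) + (1)·(-1.1667) + (3)·(0.8333) + (2)·(-1.1667) + (-1)·(1.8333)) / 5 = -2/5 = -0.4
  S[X_2,X_2] = ((-0.1667)·(-0.1667) + (-0.1667)·(-0.1667) + (-1.1667)·(-1.1667) + (0.8333)·(0.8333) + (-1.1667)·(-1.1667) + (1.8333)·(1.8333)) / 5 = 6.8333/5 = 1.3667
  S = [[5.6, -0.4],
 [-0.4, 1.3667]].

Step 3 — invert S. det(S) = 5.6·1.3667 - (-0.4)² = 7.4933.
  S^{-1} = (1/det) · [[d, -b], [-b, a]] = [[0.1824, 0.0534],
 [0.0534, 0.7473]].

Step 4 — quadratic form (x̄ - mu_0)^T · S^{-1} · (x̄ - mu_0):
  S^{-1} · (x̄ - mu_0) = (0.3959, -1.9573),
  (x̄ - mu_0)^T · [...] = (3)·(0.3959) + (-2.8333)·(-1.9573) = 6.7334.

Step 5 — scale by n: T² = 6 · 6.7334 = 40.4004.

T² ≈ 40.4004


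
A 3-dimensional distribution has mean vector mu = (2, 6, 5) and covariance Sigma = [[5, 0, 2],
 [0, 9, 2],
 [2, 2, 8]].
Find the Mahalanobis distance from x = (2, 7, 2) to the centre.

Step 1 — centre the observation: (x - mu) = (0, 1, -3).

Step 2 — invert Sigma (cofactor / det for 3×3, or solve directly):
  Sigma^{-1} = [[0.2237, 0.0132, -0.0592],
 [0.0132, 0.1184, -0.0329],
 [-0.0592, -0.0329, 0.148]].

Step 3 — form the quadratic (x - mu)^T · Sigma^{-1} · (x - mu):
  Sigma^{-1} · (x - mu) = (0.1908, 0.2171, -0.477).
  (x - mu)^T · [Sigma^{-1} · (x - mu)] = (0)·(0.1908) + (1)·(0.2171) + (-3)·(-0.477) = 1.648.

Step 4 — take square root: d = √(1.648) ≈ 1.2838.

d(x, mu) = √(1.648) ≈ 1.2838


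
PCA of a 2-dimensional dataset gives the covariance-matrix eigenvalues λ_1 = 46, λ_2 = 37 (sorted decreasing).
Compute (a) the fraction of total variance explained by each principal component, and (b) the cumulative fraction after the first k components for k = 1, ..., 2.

Step 1 — total variance = trace(Sigma) = Σ λ_i = 46 + 37 = 83.

Step 2 — fraction explained by component i = λ_i / Σ λ:
  PC1: 46/83 = 0.5542
  PC2: 37/83 = 0.4458

Step 3 — cumulative fraction after k components = (λ_1 + ... + λ_k) / Σ λ:
  k = 1: 46/83 = 0.5542
  k = 2: (46 + 37)/83 = 83/83 = 1

Summary (fraction, with percent):

explained: PC1 0.5542 (55.42%), PC2 0.4458 (44.58%);  cumulative: 0.5542, 1


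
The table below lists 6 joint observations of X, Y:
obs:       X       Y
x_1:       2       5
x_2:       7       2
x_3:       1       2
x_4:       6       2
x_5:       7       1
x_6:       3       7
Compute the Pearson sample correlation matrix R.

Step 1 — column means:
  mean(X) = (2 + 7 + 1 + 6 + 7 + 3) / 6 = 26/6 = 4.3333
  mean(Y) = (5 + 2 + 2 + 2 + 1 + 7) / 6 = 19/6 = 3.1667

Step 2 — sample variances and covariances s[i,j] = (1/(n-1)) · Σ_k (x_{k,i} - mean_i) · (x_{k,j} - mean_j), with n-1 = 5:
  s[X,X] = ((-2.3333)·(-2.3333) + (2.6667)·(2.6667) + (-3.3333)·(-3.3333) + (1.6667)·(1.6667) + (2.6667)·(2.6667) + (-1.3333)·(-1.3333)) / 5 = 35.3333/5 = 7.0667
  s[X,Y] = ((-2.3333)·(1.8333) + (2.6667)·(-1.1667) + (-3.3333)·(-1.1667) + (1.6667)·(-1.1667) + (2.6667)·(-2.1667) + (-1.3333)·(3.8333)) / 5 = -16.3333/5 = -3.2667
  s[Y,Y] = ((1.8333)·(1.8333) + (-1.1667)·(-1.1667) + (-1.1667)·(-1.1667) + (-1.1667)·(-1.1667) + (-2.1667)·(-2.1667) + (3.8333)·(3.8333)) / 5 = 26.8333/5 = 5.3667
  Sample standard deviations s_i = √(s[i,i]):
  s(X) = √(7.0667) = 2.6583
  s(Y) = √(5.3667) = 2.3166

Step 3 — r_{ij} = s_{ij} / (s_i · s_j):
  r[X,X] = 1 (diagonal).
  r[X,Y] = -3.2667 / (2.6583 · 2.3166) = -3.2667 / 6.1583 = -0.5305
  r[Y,Y] = 1 (diagonal).

R is symmetric with unit diagonal. Assembling:

R = [[1, -0.5305],
 [-0.5305, 1]]


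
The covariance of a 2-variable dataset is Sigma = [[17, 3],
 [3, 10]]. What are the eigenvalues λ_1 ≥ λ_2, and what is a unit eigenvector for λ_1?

Step 1 — characteristic polynomial of 2×2 Sigma:
  det(Sigma - λI) = λ² - trace · λ + det = 0.
  trace = 17 + 10 = 27, det = 17·10 - (3)² = 161.
Step 2 — discriminant:
  Δ = trace² - 4·det = 729 - 644 = 85.
Step 3 — eigenvalues:
  λ = (trace ± √Δ)/2 = (27 ± 9.2195)/2,
  λ_1 = 18.1098,  λ_2 = 8.8902.

Step 4 — unit eigenvector for λ_1: solve (Sigma - λ_1 I)v = 0. First row:
  (17 - 18.1098)·v_x + (3)·v_y = 0, i.e. (-1.1098)·v_x + (3)·v_y = 0,
  so v ∝ (b, λ_1 - a) = (3, 1.1098) = u.
  ||u|| = √((3)² + (1.1098)²) = √(10.2316) ≈ 3.1987,
  v_1 = u/||u|| ≈ (0.9379, 0.3469) (||v_1|| = 1).

λ_1 = 18.1098,  λ_2 = 8.8902;  v_1 ≈ (0.9379, 0.3469)


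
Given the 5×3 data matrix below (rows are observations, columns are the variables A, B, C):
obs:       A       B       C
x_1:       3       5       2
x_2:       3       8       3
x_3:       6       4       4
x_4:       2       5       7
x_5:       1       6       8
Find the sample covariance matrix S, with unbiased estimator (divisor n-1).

Step 1 — column means:
  mean(A) = (3 + 3 + 6 + 2 + 1) / 5 = 15/5 = 3
  mean(B) = (5 + 8 + 4 + 5 + 6) / 5 = 28/5 = 5.6
  mean(C) = (2 + 3 + 4 + 7 + 8) / 5 = 24/5 = 4.8

Step 2 — sample covariance S[i,j] = (1/(n-1)) · Σ_k (x_{k,i} - mean_i) · (x_{k,j} - mean_j), with n-1 = 4.
  S[A,A] = ((0)·(0) + (0)·(0) + (3)·(3) + (-1)·(-1) + (-2)·(-2)) / 4 = 14/4 = 3.5
  S[A,B] = ((0)·(-0.6) + (0)·(2.4) + (3)·(-1.6) + (-1)·(-0.6) + (-2)·(0.4)) / 4 = -5/4 = -1.25
  S[A,C] = ((0)·(-2.8) + (0)·(-1.8) + (3)·(-0.8) + (-1)·(2.2) + (-2)·(3.2)) / 4 = -11/4 = -2.75
  S[B,B] = ((-0.6)·(-0.6) + (2.4)·(2.4) + (-1.6)·(-1.6) + (-0.6)·(-0.6) + (0.4)·(0.4)) / 4 = 9.2/4 = 2.3
  S[B,C] = ((-0.6)·(-2.8) + (2.4)·(-1.8) + (-1.6)·(-0.8) + (-0.6)·(2.2) + (0.4)·(3.2)) / 4 = -1.4/4 = -0.35
  S[C,C] = ((-2.8)·(-2.8) + (-1.8)·(-1.8) + (-0.8)·(-0.8) + (2.2)·(2.2) + (3.2)·(3.2)) / 4 = 26.8/4 = 6.7

S is symmetric (S[j,i] = S[i,j]). Assembling:

S = [[3.5, -1.25, -2.75],
 [-1.25, 2.3, -0.35],
 [-2.75, -0.35, 6.7]]


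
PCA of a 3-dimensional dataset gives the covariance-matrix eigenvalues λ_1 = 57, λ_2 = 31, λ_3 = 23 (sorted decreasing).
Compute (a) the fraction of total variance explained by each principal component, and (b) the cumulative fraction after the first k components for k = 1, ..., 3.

Step 1 — total variance = trace(Sigma) = Σ λ_i = 57 + 31 + 23 = 111.

Step 2 — fraction explained by component i = λ_i / Σ λ:
  PC1: 57/111 = 0.5135
  PC2: 31/111 = 0.2793
  PC3: 23/111 = 0.2072

Step 3 — cumulative fraction after k components = (λ_1 + ... + λ_k) / Σ λ:
  k = 1: 57/111 = 0.5135
  k = 2: (57 + 31)/111 = 88/111 = 0.7928
  k = 3: (57 + 31 + 23)/111 = 111/111 = 1

Summary (fraction, with percent):

explained: PC1 0.5135 (51.35%), PC2 0.2793 (27.93%), PC3 0.2072 (20.72%);  cumulative: 0.5135, 0.7928, 1


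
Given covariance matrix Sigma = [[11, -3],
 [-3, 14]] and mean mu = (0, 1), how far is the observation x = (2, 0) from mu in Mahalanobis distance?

Step 1 — centre the observation: (x - mu) = (2, -1).

Step 2 — invert Sigma. det(Sigma) = 11·14 - (-3)² = 145.
  Sigma^{-1} = (1/det) · [[d, -b], [-b, a]] = [[0.0966, 0.0207],
 [0.0207, 0.0759]].

Step 3 — form the quadratic (x - mu)^T · Sigma^{-1} · (x - mu):
  Sigma^{-1} · (x - mu) = (0.1724, -0.0345).
  (x - mu)^T · [Sigma^{-1} · (x - mu)] = (2)·(0.1724) + (-1)·(-0.0345) = 0.3793.

Step 4 — take square root: d = √(0.3793) ≈ 0.6159.

d(x, mu) = √(0.3793) ≈ 0.6159


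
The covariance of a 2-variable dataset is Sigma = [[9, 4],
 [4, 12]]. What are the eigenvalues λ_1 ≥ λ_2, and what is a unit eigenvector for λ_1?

Step 1 — characteristic polynomial of 2×2 Sigma:
  det(Sigma - λI) = λ² - trace · λ + det = 0.
  trace = 9 + 12 = 21, det = 9·12 - (4)² = 92.
Step 2 — discriminant:
  Δ = trace² - 4·det = 441 - 368 = 73.
Step 3 — eigenvalues:
  λ = (trace ± √Δ)/2 = (21 ± 8.544)/2,
  λ_1 = 14.772,  λ_2 = 6.228.

Step 4 — unit eigenvector for λ_1: solve (Sigma - λ_1 I)v = 0. First row:
  (9 - 14.772)·v_x + (4)·v_y = 0, i.e. (-5.772)·v_x + (4)·v_y = 0,
  so v ∝ (b, λ_1 - a) = (4, 5.772) = u.
  ||u|| = √((4)² + (5.772)²) = √(49.316) ≈ 7.0225,
  v_1 = u/||u|| ≈ (0.5696, 0.8219) (||v_1|| = 1).

λ_1 = 14.772,  λ_2 = 6.228;  v_1 ≈ (0.5696, 0.8219)


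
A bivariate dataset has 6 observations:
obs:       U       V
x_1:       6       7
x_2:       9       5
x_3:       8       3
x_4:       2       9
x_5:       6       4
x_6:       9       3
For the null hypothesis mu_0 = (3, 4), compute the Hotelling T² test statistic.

Step 1 — sample mean vector:
  mean(U) = (6 + 9 + 8 + 2 + 6 + 9) / 6 = 40/6 = 6.6667
  mean(V) = (7 + 5 + 3 + 9 + 4 + 3) / 6 = 31/6 = 5.1667
  x̄ = (6.6667, 5.1667),  deviation x̄ - mu_0 = (6.6667, 5.1667) - (3, 4) = (3.6667, 1.1667).

Step 2 — sample covariance matrix, S[i,j] = (1/(n-1)) · Σ_k (x_{k,i} - mean_i) · (x_{k,j} - mean_j), divisor n-1 = 5:
  S[U,U] = ((-0.6667)·(-0.6667) + (2.3333)·(2.3333) + (1.3333)·(1.3333) + (-4.6667)·(-4.6667) + (-0.6667)·(-0.6667) + (2.3333)·(2.3333)) / 5 = 35.3333/5 = 7.0667
  S[U,V] = ((-0.6667)·(1.8333) + (2.3333)·(-0.1667) + (1.3333)·(-2.1667) + (-4.6667)·(3.8333) + (-0.6667)·(-1.1667) + (2.3333)·(-2.1667)) / 5 = -26.6667/5 = -5.3333
  S[V,V] = ((1.8333)·(1.8333) + (-0.1667)·(-0.1667) + (-2.1667)·(-2.1667) + (3.8333)·(3.8333) + (-1.1667)·(-1.1667) + (-2.1667)·(-2.1667)) / 5 = 28.8333/5 = 5.7667
  S = [[7.0667, -5.3333],
 [-5.3333, 5.7667]].

Step 3 — invert S. det(S) = 7.0667·5.7667 - (-5.3333)² = 12.3067.
  S^{-1} = (1/det) · [[d, -b], [-b, a]] = [[0.4686, 0.4334],
 [0.4334, 0.5742]].

Step 4 — quadratic form (x̄ - mu_0)^T · S^{-1} · (x̄ - mu_0):
  S^{-1} · (x̄ - mu_0) = (2.2237, 2.2589),
  (x̄ - mu_0)^T · [...] = (3.6667)·(2.2237) + (1.1667)·(2.2589) = 10.7891.

Step 5 — scale by n: T² = 6 · 10.7891 = 64.7346.

T² ≈ 64.7346


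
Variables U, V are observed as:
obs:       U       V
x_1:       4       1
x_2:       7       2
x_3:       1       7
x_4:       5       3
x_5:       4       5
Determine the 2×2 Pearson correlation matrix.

Step 1 — column means:
  mean(U) = (4 + 7 + 1 + 5 + 4) / 5 = 21/5 = 4.2
  mean(V) = (1 + 2 + 7 + 3 + 5) / 5 = 18/5 = 3.6

Step 2 — sample variances and covariances s[i,j] = (1/(n-1)) · Σ_k (x_{k,i} - mean_i) · (x_{k,j} - mean_j), with n-1 = 4:
  s[U,U] = ((-0.2)·(-0.2) + (2.8)·(2.8) + (-3.2)·(-3.2) + (0.8)·(0.8) + (-0.2)·(-0.2)) / 4 = 18.8/4 = 4.7
  s[U,V] = ((-0.2)·(-2.6) + (2.8)·(-1.6) + (-3.2)·(3.4) + (0.8)·(-0.6) + (-0.2)·(1.4)) / 4 = -15.6/4 = -3.9
  s[V,V] = ((-2.6)·(-2.6) + (-1.6)·(-1.6) + (3.4)·(3.4) + (-0.6)·(-0.6) + (1.4)·(1.4)) / 4 = 23.2/4 = 5.8
  Sample standard deviations s_i = √(s[i,i]):
  s(U) = √(4.7) = 2.1679
  s(V) = √(5.8) = 2.4083

Step 3 — r_{ij} = s_{ij} / (s_i · s_j):
  r[U,U] = 1 (diagonal).
  r[U,V] = -3.9 / (2.1679 · 2.4083) = -3.9 / 5.2211 = -0.747
  r[V,V] = 1 (diagonal).

R is symmetric with unit diagonal. Assembling:

R = [[1, -0.747],
 [-0.747, 1]]


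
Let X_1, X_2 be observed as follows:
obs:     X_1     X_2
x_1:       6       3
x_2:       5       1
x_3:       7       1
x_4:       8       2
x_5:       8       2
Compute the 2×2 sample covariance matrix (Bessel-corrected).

Step 1 — column means:
  mean(X_1) = (6 + 5 + 7 + 8 + 8) / 5 = 34/5 = 6.8
  mean(X_2) = (3 + 1 + 1 + 2 + 2) / 5 = 9/5 = 1.8

Step 2 — sample covariance S[i,j] = (1/(n-1)) · Σ_k (x_{k,i} - mean_i) · (x_{k,j} - mean_j), with n-1 = 4.
  S[X_1,X_1] = ((-0.8)·(-0.8) + (-1.8)·(-1.8) + (0.2)·(0.2) + (1.2)·(1.2) + (1.2)·(1.2)) / 4 = 6.8/4 = 1.7
  S[X_1,X_2] = ((-0.8)·(1.2) + (-1.8)·(-0.8) + (0.2)·(-0.8) + (1.2)·(0.2) + (1.2)·(0.2)) / 4 = 0.8/4 = 0.2
  S[X_2,X_2] = ((1.2)·(1.2) + (-0.8)·(-0.8) + (-0.8)·(-0.8) + (0.2)·(0.2) + (0.2)·(0.2)) / 4 = 2.8/4 = 0.7

S is symmetric (S[j,i] = S[i,j]). Assembling:

S = [[1.7, 0.2],
 [0.2, 0.7]]
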